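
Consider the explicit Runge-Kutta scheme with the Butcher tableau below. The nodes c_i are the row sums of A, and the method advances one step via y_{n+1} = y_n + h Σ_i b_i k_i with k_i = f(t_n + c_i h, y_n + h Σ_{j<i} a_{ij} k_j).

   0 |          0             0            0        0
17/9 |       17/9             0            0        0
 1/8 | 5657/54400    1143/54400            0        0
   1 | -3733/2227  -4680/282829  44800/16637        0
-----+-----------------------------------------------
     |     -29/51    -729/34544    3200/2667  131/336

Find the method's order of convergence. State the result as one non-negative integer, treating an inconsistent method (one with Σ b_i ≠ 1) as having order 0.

b = (-29/51, -729/34544, 3200/2667, 131/336)
c = (0, 17/9, 1/8, 1)
Ac = (0, 0, 127/3200, 40/131)
Σ b_i: (-29/51)·1 + (-729/34544)·1 + 3200/2667·1 + 131/336·1 = 1 ✓
b·c: (-729/34544)·17/9 + 3200/2667·1/8 + 131/336·1 = 1/2 ✓
b·c²: (-729/34544)·289/81 + 3200/2667·1/64 + 131/336·1 = 1/3 ✓
b·Ac: 3200/2667·127/3200 + 131/336·40/131 = 1/6 ✓
b·c³: (-729/34544)·4913/729 + 3200/2667·1/512 + 131/336·1 = 1/4 ✓
b·(c∘Ac): 3200/2667·127/25600 + 131/336·40/131 = 1/8 ✓
b·Ac²: 3200/2667·2159/28800 + 131/336·(-20/1179) = 1/12 ✓
b·A²c: 131/336·14/131 = 1/24 ✓; 4 stages ⇒ order 4.

4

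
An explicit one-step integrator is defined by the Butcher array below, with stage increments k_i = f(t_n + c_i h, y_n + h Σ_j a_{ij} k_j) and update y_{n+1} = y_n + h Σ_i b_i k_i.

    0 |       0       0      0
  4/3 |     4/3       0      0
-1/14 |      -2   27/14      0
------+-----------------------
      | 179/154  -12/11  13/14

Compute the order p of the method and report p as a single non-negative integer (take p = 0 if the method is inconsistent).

b = (179/154, -12/11, 13/14)
c = (0, 4/3, -1/14)
Ac = (0, 0, 18/7)
Σ b_i: 179/154·1 + (-12/11)·1 + 13/14·1 = 1 ✓
b·c: (-12/11)·4/3 + 13/14·(-1/14) = -3279/2156 ≠ 1/2 ⇒ order 1.

1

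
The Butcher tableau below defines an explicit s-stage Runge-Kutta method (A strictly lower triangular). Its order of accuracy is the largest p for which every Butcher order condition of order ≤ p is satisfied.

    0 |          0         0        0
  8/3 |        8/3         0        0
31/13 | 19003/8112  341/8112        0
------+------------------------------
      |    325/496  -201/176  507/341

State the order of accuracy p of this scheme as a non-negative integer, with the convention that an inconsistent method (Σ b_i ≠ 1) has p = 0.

b = (325/496, -201/176, 507/341)
c = (0, 8/3, 31/13)
Ac = (0, 0, 341/3042)
Σ b_i: 325/496·1 + (-201/176)·1 + 507/341·1 = 1 ✓
b·c: (-201/176)·8/3 + 507/341·31/13 = 1/2 ✓
b·c²: (-201/176)·64/9 + 507/341·961/169 = 1/3 ✓
b·Ac: 507/341·341/3042 = 1/6 ✓; 3 stages ⇒ order 3.

3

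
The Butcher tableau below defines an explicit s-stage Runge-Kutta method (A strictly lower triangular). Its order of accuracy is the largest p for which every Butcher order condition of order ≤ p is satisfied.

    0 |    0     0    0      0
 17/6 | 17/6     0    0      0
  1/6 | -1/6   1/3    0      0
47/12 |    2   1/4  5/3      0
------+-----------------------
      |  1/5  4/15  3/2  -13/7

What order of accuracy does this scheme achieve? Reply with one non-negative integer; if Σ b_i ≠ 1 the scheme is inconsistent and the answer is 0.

b = (1/5, 4/15, 3/2, -13/7)
c = (0, 17/6, 1/6, 47/12)
Ac = (0, 0, 17/18, 71/72)
Σ b_i: 1/5·1 + 4/15·1 + 3/2·1 + (-13/7)·1 = 23/210 ≠ 1 ⇒ order 0.

0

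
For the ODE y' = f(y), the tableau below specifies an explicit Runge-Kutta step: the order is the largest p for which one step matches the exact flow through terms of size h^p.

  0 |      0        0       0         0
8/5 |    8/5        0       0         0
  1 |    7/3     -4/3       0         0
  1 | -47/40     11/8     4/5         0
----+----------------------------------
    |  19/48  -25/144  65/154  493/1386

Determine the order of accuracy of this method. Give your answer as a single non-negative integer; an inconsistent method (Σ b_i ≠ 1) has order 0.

3

b = (19/48, -25/144, 65/154, 493/1386)
c = (0, 8/5, 1, 1)
Ac = (0, 0, -32/15, 3)
Σ b_i: 19/48·1 + (-25/144)·1 + 65/154·1 + 493/1386·1 = 1 ✓
b·c: (-25/144)·8/5 + 65/154·1 + 493/1386·1 = 1/2 ✓
b·c²: (-25/144)·64/25 + 65/154·1 + 493/1386·1 = 1/3 ✓
b·Ac: 65/154·(-32/15) + 493/1386·3 = 1/6 ✓
b·c³: (-25/144)·512/125 + 65/154·1 + 493/1386·1 = 1/15 ≠ 1/4 ⇒ order 3.
b·(c∘Ac): 65/154·(-32/15) + 493/1386·3 = 1/6 ≠ 1/8
b·Ac²: 65/154·(-256/75) + 493/1386·108/25 = 554/5775 ≠ 1/12
b·A²c: 493/1386·(-128/75) = -31552/51975 ≠ 1/24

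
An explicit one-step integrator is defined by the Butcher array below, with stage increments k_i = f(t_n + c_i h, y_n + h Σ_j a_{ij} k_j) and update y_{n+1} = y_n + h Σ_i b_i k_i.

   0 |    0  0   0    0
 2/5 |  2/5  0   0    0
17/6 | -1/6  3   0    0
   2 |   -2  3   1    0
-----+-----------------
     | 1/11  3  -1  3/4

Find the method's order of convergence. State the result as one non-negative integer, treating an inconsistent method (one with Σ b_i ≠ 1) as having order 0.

b = (1/11, 3, -1, 3/4)
c = (0, 2/5, 17/6, 2)
Ac = (0, 0, 6/5, 121/30)
Σ b_i: 1/11·1 + 3·1 + (-1)·1 + 3/4·1 = 125/44 ≠ 1 ⇒ order 0.

0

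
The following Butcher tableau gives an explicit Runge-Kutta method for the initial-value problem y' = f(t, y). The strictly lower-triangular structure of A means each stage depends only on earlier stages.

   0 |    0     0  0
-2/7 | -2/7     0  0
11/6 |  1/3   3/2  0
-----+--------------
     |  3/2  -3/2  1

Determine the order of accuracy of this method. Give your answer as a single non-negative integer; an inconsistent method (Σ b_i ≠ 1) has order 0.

b = (3/2, -3/2, 1)
c = (0, -2/7, 11/6)
Ac = (0, 0, -3/7)
Σ b_i: 3/2·1 + (-3/2)·1 + 1·1 = 1 ✓
b·c: (-3/2)·(-2/7) + 1·11/6 = 95/42 ≠ 1/2 ⇒ order 1.

1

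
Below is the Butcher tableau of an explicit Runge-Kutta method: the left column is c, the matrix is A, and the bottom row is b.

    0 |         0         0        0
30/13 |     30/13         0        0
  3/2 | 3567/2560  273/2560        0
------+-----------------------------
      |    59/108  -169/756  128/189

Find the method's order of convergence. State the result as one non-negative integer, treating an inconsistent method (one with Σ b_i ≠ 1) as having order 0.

3

b = (59/108, -169/756, 128/189)
c = (0, 30/13, 3/2)
Ac = (0, 0, 63/256)
Σ b_i: 59/108·1 + (-169/756)·1 + 128/189·1 = 1 ✓
b·c: (-169/756)·30/13 + 128/189·3/2 = 1/2 ✓
b·c²: (-169/756)·900/169 + 128/189·9/4 = 1/3 ✓
b·Ac: 128/189·63/256 = 1/6 ✓; 3 stages ⇒ order 3.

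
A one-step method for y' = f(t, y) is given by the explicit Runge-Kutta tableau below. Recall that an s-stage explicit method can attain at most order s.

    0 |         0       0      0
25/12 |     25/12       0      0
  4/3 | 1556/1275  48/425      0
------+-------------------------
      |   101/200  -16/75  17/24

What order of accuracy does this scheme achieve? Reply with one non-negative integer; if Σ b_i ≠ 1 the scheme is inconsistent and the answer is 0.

b = (101/200, -16/75, 17/24)
c = (0, 25/12, 4/3)
Ac = (0, 0, 4/17)
Σ b_i: 101/200·1 + (-16/75)·1 + 17/24·1 = 1 ✓
b·c: (-16/75)·25/12 + 17/24·4/3 = 1/2 ✓
b·c²: (-16/75)·625/144 + 17/24·16/9 = 1/3 ✓
b·Ac: 17/24·4/17 = 1/6 ✓; 3 stages ⇒ order 3.

3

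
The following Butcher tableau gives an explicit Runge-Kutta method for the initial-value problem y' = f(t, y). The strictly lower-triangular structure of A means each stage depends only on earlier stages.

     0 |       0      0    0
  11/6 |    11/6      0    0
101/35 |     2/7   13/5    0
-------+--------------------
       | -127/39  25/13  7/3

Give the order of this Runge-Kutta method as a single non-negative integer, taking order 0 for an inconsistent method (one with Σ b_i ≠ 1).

1

b = (-127/39, 25/13, 7/3)
c = (0, 11/6, 101/35)
Ac = (0, 0, 143/30)
Σ b_i: (-127/39)·1 + 25/13·1 + 7/3·1 = 1 ✓
b·c: 25/13·11/6 + 7/3·101/35 = 4001/390 ≠ 1/2 ⇒ order 1.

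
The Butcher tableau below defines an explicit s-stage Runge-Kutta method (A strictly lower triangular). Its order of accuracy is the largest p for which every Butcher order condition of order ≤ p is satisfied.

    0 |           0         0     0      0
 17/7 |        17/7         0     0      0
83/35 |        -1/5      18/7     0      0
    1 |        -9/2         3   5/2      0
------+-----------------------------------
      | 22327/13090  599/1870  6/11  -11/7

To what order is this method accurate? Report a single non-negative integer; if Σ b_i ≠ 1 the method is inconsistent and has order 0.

2

b = (22327/13090, 599/1870, 6/11, -11/7)
c = (0, 17/7, 83/35, 1)
Ac = (0, 0, 306/49, 185/14)
Σ b_i: 22327/13090·1 + 599/1870·1 + 6/11·1 + (-11/7)·1 = 1 ✓
b·c: 599/1870·17/7 + 6/11·83/35 + (-11/7)·1 = 1/2 ✓
b·c²: 599/1870·289/49 + 6/11·6889/1225 + (-11/7)·1 = 91233/26950 ≠ 1/3 ⇒ order 2.
b·Ac: 6/11·306/49 + (-11/7)·185/14 = -18713/1078 ≠ 1/6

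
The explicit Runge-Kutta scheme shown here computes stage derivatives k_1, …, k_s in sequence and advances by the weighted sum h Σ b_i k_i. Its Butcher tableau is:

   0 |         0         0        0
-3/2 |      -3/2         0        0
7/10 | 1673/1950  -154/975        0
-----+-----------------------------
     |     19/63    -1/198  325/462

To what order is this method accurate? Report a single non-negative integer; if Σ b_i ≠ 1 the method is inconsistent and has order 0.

b = (19/63, -1/198, 325/462)
c = (0, -3/2, 7/10)
Ac = (0, 0, 77/325)
Σ b_i: 19/63·1 + (-1/198)·1 + 325/462·1 = 1 ✓
b·c: (-1/198)·(-3/2) + 325/462·7/10 = 1/2 ✓
b·c²: (-1/198)·9/4 + 325/462·49/100 = 1/3 ✓
b·Ac: 325/462·77/325 = 1/6 ✓; 3 stages ⇒ order 3.

3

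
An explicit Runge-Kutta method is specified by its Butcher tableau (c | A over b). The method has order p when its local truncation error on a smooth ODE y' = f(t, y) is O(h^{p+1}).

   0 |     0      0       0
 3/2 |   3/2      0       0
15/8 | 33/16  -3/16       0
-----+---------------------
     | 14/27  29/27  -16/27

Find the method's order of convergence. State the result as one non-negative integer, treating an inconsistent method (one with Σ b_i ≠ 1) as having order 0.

b = (14/27, 29/27, -16/27)
c = (0, 3/2, 15/8)
Ac = (0, 0, -9/32)
Σ b_i: 14/27·1 + 29/27·1 + (-16/27)·1 = 1 ✓
b·c: 29/27·3/2 + (-16/27)·15/8 = 1/2 ✓
b·c²: 29/27·9/4 + (-16/27)·225/64 = 1/3 ✓
b·Ac: (-16/27)·(-9/32) = 1/6 ✓; 3 stages ⇒ order 3.

3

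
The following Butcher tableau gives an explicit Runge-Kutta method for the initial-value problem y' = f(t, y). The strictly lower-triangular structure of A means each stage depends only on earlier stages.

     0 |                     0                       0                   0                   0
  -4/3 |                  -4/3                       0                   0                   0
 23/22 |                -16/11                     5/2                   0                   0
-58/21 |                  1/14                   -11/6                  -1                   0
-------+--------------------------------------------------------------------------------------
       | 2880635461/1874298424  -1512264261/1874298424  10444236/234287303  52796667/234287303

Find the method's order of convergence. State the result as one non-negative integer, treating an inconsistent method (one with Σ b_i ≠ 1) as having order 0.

3

b = (2880635461/1874298424, -1512264261/1874298424, 10444236/234287303, 52796667/234287303)
c = (0, -4/3, 23/22, -58/21)
Ac = (0, 0, -10/3, 277/198)
Σ b_i: 2880635461/1874298424·1 + (-1512264261/1874298424)·1 + 10444236/234287303·1 + 52796667/234287303·1 = 1 ✓
b·c: (-1512264261/1874298424)·(-4/3) + 10444236/234287303·23/22 + 52796667/234287303·(-58/21) = 1/2 ✓
b·c²: (-1512264261/1874298424)·16/9 + 10444236/234287303·529/484 + 52796667/234287303·3364/441 = 1/3 ✓
b·Ac: 10444236/234287303·(-10/3) + 52796667/234287303·277/198 = 1/6 ✓
b·c³: (-1512264261/1874298424)·(-64/27) + 10444236/234287303·12167/10648 + 52796667/234287303·(-195112/9261) = -904108382861/324722201958 ≠ 1/4 ⇒ order 3.
b·(c∘Ac): 10444236/234287303·(-115/33) + 52796667/234287303·(-8033/2079) = -2163567601/2108585727 ≠ 1/8
b·Ac²: 10444236/234287303·40/9 + 52796667/234287303·(-56875/13068) = -72612400265/92777771988 ≠ 1/12
b·A²c: 52796667/234287303·10/3 = 175988890/234287303 ≠ 1/24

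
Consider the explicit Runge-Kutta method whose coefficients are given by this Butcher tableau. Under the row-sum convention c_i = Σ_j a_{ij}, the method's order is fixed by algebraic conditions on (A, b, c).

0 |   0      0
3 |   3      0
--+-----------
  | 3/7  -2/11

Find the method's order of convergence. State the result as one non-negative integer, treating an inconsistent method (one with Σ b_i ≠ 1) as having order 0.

b = (3/7, -2/11)
c = (0, 3)
Σ b_i: 3/7·1 + (-2/11)·1 = 19/77 ≠ 1 ⇒ order 0.

0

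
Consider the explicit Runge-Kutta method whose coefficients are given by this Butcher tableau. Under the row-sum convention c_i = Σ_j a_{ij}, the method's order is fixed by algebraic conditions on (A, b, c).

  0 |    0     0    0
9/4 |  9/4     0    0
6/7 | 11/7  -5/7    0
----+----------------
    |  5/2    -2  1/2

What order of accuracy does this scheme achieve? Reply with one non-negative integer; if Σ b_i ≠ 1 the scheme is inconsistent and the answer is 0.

1

b = (5/2, -2, 1/2)
c = (0, 9/4, 6/7)
Ac = (0, 0, -45/28)
Σ b_i: 5/2·1 + (-2)·1 + 1/2·1 = 1 ✓
b·c: (-2)·9/4 + 1/2·6/7 = -57/14 ≠ 1/2 ⇒ order 1.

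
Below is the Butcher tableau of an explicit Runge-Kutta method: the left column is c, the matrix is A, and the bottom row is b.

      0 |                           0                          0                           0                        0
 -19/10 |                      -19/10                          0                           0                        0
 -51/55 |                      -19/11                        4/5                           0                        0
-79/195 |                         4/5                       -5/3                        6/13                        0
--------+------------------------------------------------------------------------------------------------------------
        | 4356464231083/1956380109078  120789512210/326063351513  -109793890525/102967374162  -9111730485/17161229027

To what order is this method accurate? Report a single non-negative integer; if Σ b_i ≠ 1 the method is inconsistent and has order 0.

3

b = (4356464231083/1956380109078, 120789512210/326063351513, -109793890525/102967374162, -9111730485/17161229027)
c = (0, -19/10, -51/55, -79/195)
Ac = (0, 0, -38/25, 11749/4290)
Σ b_i: 4356464231083/1956380109078·1 + 120789512210/326063351513·1 + (-109793890525/102967374162)·1 + (-9111730485/17161229027)·1 = 1 ✓
b·c: 120789512210/326063351513·(-19/10) + (-109793890525/102967374162)·(-51/55) + (-9111730485/17161229027)·(-79/195) = 1/2 ✓
b·c²: 120789512210/326063351513·361/100 + (-109793890525/102967374162)·2601/3025 + (-9111730485/17161229027)·6241/38025 = 1/3 ✓
b·Ac: (-109793890525/102967374162)·(-38/25) + (-9111730485/17161229027)·11749/4290 = 1/6 ✓
b·c³: 120789512210/326063351513·(-6859/1000) + (-109793890525/102967374162)·(-132651/166375) + (-9111730485/17161229027)·(-493039/7414875) = -332389324548511/200786379615900 ≠ 1/4 ⇒ order 3.
b·(c∘Ac): (-109793890525/102967374162)·1938/1375 + (-9111730485/17161229027)·(-928171/836550) = -470457406187/514836870810 ≠ 1/8
b·Ac²: (-109793890525/102967374162)·361/125 + (-9111730485/17161229027)·(-2651993/471900) = -216635127947/2265282231564 ≠ 1/12
b·A²c: (-9111730485/17161229027)·(-228/325) = 31961146932/85806145135 ≠ 1/24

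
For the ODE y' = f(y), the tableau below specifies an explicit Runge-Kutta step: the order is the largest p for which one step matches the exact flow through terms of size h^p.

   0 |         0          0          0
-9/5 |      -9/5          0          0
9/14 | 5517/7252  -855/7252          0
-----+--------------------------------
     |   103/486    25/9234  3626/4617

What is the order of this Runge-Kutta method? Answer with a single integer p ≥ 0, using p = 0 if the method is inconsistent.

b = (103/486, 25/9234, 3626/4617)
c = (0, -9/5, 9/14)
Ac = (0, 0, 1539/7252)
Σ b_i: 103/486·1 + 25/9234·1 + 3626/4617·1 = 1 ✓
b·c: 25/9234·(-9/5) + 3626/4617·9/14 = 1/2 ✓
b·c²: 25/9234·81/25 + 3626/4617·81/196 = 1/3 ✓
b·Ac: 3626/4617·1539/7252 = 1/6 ✓; 3 stages ⇒ order 3.

3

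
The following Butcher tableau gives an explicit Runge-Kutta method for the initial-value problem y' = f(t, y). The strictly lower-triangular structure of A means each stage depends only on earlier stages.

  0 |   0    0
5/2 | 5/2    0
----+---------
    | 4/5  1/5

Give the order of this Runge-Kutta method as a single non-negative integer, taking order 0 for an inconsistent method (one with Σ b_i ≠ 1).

2

b = (4/5, 1/5)
c = (0, 5/2)
Σ b_i: 4/5·1 + 1/5·1 = 1 ✓
b·c: 1/5·5/2 = 1/2 ✓; 2 stages ⇒ order 2.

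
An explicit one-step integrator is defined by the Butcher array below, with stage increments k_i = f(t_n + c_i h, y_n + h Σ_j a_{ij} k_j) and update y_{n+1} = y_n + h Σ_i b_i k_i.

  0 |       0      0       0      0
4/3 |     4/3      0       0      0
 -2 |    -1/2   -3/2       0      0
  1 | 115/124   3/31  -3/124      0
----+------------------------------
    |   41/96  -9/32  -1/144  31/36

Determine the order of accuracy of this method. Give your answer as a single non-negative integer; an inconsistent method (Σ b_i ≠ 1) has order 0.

4

b = (41/96, -9/32, -1/144, 31/36)
c = (0, 4/3, -2, 1)
Ac = (0, 0, -2, 11/62)
Σ b_i: 41/96·1 + (-9/32)·1 + (-1/144)·1 + 31/36·1 = 1 ✓
b·c: (-9/32)·4/3 + (-1/144)·(-2) + 31/36·1 = 1/2 ✓
b·c²: (-9/32)·16/9 + (-1/144)·4 + 31/36·1 = 1/3 ✓
b·Ac: (-1/144)·(-2) + 31/36·11/62 = 1/6 ✓
b·c³: (-9/32)·64/27 + (-1/144)·(-8) + 31/36·1 = 1/4 ✓
b·(c∘Ac): (-1/144)·4 + 31/36·11/62 = 1/8 ✓
b·Ac²: (-1/144)·(-8/3) + 31/36·7/93 = 1/12 ✓
b·A²c: 31/36·3/62 = 1/24 ✓; 4 stages ⇒ order 4.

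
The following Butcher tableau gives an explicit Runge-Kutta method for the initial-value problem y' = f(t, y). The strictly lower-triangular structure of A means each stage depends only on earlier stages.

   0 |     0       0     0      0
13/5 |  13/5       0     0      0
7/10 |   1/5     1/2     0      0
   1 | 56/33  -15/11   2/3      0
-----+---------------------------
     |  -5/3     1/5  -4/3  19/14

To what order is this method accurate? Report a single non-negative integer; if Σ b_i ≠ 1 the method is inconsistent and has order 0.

b = (-5/3, 1/5, -4/3, 19/14)
c = (0, 13/5, 7/10, 1)
Ac = (0, 0, 13/10, -508/165)
Σ b_i: (-5/3)·1 + 1/5·1 + (-4/3)·1 + 19/14·1 = -101/70 ≠ 1 ⇒ order 0.

0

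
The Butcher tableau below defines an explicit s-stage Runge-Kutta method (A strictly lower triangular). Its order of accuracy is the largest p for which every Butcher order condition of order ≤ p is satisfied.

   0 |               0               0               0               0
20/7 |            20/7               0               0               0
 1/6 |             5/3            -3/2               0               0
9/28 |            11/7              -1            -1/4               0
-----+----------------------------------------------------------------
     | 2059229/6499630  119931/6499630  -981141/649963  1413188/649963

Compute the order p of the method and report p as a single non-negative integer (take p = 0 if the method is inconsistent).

3

b = (2059229/6499630, 119931/6499630, -981141/649963, 1413188/649963)
c = (0, 20/7, 1/6, 9/28)
Ac = (0, 0, -30/7, -487/168)
Σ b_i: 2059229/6499630·1 + 119931/6499630·1 + (-981141/649963)·1 + 1413188/649963·1 = 1 ✓
b·c: 119931/6499630·20/7 + (-981141/649963)·1/6 + 1413188/649963·9/28 = 1/2 ✓
b·c²: 119931/6499630·400/49 + (-981141/649963)·1/36 + 1413188/649963·81/784 = 1/3 ✓
b·Ac: (-981141/649963)·(-30/7) + 1413188/649963·(-487/168) = 1/6 ✓
b·c³: 119931/6499630·8000/343 + (-981141/649963)·1/216 + 1413188/649963·729/21952 = 2272811225/4586138928 ≠ 1/4 ⇒ order 3.
b·(c∘Ac): (-981141/649963)·(-5/7) + 1413188/649963·(-1461/1568) = -34492491/36397928 ≠ 1/8
b·Ac²: (-981141/649963)·(-600/49) + 1413188/649963·(-57649/7056) = 117918121/163790676 ≠ 1/12
b·A²c: 1413188/649963·15/14 = 1514130/649963 ≠ 1/24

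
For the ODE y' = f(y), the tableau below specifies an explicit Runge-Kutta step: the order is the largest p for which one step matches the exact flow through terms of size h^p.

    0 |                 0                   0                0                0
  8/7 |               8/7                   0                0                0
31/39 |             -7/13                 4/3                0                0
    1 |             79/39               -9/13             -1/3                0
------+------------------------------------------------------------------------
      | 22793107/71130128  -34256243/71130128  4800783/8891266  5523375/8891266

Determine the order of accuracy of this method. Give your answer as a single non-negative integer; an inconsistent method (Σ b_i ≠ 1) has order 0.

b = (22793107/71130128, -34256243/71130128, 4800783/8891266, 5523375/8891266)
c = (0, 8/7, 31/39, 1)
Ac = (0, 0, 32/21, -865/819)
Σ b_i: 22793107/71130128·1 + (-34256243/71130128)·1 + 4800783/8891266·1 + 5523375/8891266·1 = 1 ✓
b·c: (-34256243/71130128)·8/7 + 4800783/8891266·31/39 + 5523375/8891266·1 = 1/2 ✓
b·c²: (-34256243/71130128)·64/49 + 4800783/8891266·961/1521 + 5523375/8891266·1 = 1/3 ✓
b·Ac: 4800783/8891266·32/21 + 5523375/8891266·(-865/819) = 1/6 ✓
b·c³: (-34256243/71130128)·512/343 + 4800783/8891266·29791/59319 + 5523375/8891266·1 = 631683881/3640973427 ≠ 1/4 ⇒ order 3.
b·(c∘Ac): 4800783/8891266·992/819 + 5523375/8891266·(-865/819) = -393401/186716586 ≠ 1/8
b·Ac²: 4800783/8891266·256/147 + 5523375/8891266·(-249265/223587) = 1804123121/7281946854 ≠ 1/12
b·A²c: 5523375/8891266·(-32/63) = -29458000/93358293 ≠ 1/24

3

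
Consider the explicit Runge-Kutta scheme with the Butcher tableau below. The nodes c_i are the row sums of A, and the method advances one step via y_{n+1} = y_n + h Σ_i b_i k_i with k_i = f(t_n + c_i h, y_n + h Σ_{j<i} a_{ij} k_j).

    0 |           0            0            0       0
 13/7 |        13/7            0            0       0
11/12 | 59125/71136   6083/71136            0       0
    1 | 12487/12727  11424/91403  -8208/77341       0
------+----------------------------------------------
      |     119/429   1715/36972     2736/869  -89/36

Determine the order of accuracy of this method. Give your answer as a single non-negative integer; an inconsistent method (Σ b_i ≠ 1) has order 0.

4

b = (119/429, 1715/36972, 2736/869, -89/36)
c = (0, 13/7, 11/12, 1)
Ac = (0, 0, 869/5472, 12/89)
Σ b_i: 119/429·1 + 1715/36972·1 + 2736/869·1 + (-89/36)·1 = 1 ✓
b·c: 1715/36972·13/7 + 2736/869·11/12 + (-89/36)·1 = 1/2 ✓
b·c²: 1715/36972·169/49 + 2736/869·121/144 + (-89/36)·1 = 1/3 ✓
b·Ac: 2736/869·869/5472 + (-89/36)·12/89 = 1/6 ✓
b·c³: 1715/36972·2197/343 + 2736/869·1331/1728 + (-89/36)·1 = 1/4 ✓
b·(c∘Ac): 2736/869·9559/65664 + (-89/36)·12/89 = 1/8 ✓
b·Ac²: 2736/869·11297/38304 + (-89/36)·213/623 = 1/12 ✓
b·A²c: (-89/36)·(-3/178) = 1/24 ✓; 4 stages ⇒ order 4.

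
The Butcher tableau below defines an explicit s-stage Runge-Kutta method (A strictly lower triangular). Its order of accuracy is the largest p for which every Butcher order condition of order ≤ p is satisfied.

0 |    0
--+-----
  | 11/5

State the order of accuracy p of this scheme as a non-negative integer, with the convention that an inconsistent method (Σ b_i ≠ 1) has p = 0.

b = (11/5)
c = (0)
Σ b_i: 11/5·1 = 11/5 ≠ 1 ⇒ order 0.

0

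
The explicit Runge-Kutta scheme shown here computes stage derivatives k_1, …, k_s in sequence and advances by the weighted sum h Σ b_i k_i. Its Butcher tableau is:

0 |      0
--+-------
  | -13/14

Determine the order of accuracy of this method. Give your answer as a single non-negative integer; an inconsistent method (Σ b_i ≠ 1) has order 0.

0

b = (-13/14)
c = (0)
Σ b_i: (-13/14)·1 = -13/14 ≠ 1 ⇒ order 0.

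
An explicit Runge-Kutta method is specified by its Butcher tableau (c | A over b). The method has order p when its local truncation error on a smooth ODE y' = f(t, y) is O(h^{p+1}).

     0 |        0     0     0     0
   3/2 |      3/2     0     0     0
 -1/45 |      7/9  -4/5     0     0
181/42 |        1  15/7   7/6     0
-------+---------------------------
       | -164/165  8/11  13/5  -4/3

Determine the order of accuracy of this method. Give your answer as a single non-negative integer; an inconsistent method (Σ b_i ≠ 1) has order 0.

b = (-164/165, 8/11, 13/5, -4/3)
c = (0, 3/2, -1/45, 181/42)
Ac = (0, 0, -6/5, 3013/945)
Σ b_i: (-164/165)·1 + 8/11·1 + 13/5·1 + (-4/3)·1 = 1 ✓
b·c: 8/11·3/2 + 13/5·(-1/45) + (-4/3)·181/42 = -27217/5775 ≠ 1/2 ⇒ order 1.

1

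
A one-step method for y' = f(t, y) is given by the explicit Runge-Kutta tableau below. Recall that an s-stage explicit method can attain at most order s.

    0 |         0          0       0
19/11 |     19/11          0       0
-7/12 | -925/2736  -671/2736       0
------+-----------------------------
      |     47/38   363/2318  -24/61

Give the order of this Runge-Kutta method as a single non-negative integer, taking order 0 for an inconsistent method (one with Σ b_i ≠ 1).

3

b = (47/38, 363/2318, -24/61)
c = (0, 19/11, -7/12)
Ac = (0, 0, -61/144)
Σ b_i: 47/38·1 + 363/2318·1 + (-24/61)·1 = 1 ✓
b·c: 363/2318·19/11 + (-24/61)·(-7/12) = 1/2 ✓
b·c²: 363/2318·361/121 + (-24/61)·49/144 = 1/3 ✓
b·Ac: (-24/61)·(-61/144) = 1/6 ✓; 3 stages ⇒ order 3.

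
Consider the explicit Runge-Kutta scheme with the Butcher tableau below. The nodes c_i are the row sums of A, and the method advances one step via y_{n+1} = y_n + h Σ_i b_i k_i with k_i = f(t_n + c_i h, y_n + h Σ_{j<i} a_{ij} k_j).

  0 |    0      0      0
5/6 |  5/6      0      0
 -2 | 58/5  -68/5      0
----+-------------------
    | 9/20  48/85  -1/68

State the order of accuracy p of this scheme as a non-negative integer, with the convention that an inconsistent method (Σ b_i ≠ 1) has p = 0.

3

b = (9/20, 48/85, -1/68)
c = (0, 5/6, -2)
Ac = (0, 0, -34/3)
Σ b_i: 9/20·1 + 48/85·1 + (-1/68)·1 = 1 ✓
b·c: 48/85·5/6 + (-1/68)·(-2) = 1/2 ✓
b·c²: 48/85·25/36 + (-1/68)·4 = 1/3 ✓
b·Ac: (-1/68)·(-34/3) = 1/6 ✓; 3 stages ⇒ order 3.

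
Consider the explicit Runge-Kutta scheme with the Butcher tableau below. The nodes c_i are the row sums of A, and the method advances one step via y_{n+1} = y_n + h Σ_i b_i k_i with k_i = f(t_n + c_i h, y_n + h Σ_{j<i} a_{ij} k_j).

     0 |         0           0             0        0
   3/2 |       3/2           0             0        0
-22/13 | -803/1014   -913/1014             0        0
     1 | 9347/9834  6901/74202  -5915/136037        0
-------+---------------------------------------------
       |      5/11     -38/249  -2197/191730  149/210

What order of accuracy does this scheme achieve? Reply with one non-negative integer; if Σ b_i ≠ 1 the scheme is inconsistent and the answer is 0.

b = (5/11, -38/249, -2197/191730, 149/210)
c = (0, 3/2, -22/13, 1)
Ac = (0, 0, -913/676, 127/596)
Σ b_i: 5/11·1 + (-38/249)·1 + (-2197/191730)·1 + 149/210·1 = 1 ✓
b·c: (-38/249)·3/2 + (-2197/191730)·(-22/13) + 149/210·1 = 1/2 ✓
b·c²: (-38/249)·9/4 + (-2197/191730)·484/169 + 149/210·1 = 1/3 ✓
b·Ac: (-2197/191730)·(-913/676) + 149/210·127/596 = 1/6 ✓
b·c³: (-38/249)·27/8 + (-2197/191730)·(-10648/2197) + 149/210·1 = 1/4 ✓
b·(c∘Ac): (-2197/191730)·10043/4394 + 149/210·127/596 = 1/8 ✓
b·Ac²: (-2197/191730)·(-2739/1352) + 149/210·101/1192 = 1/12 ✓
b·A²c: 149/210·35/596 = 1/24 ✓; 4 stages ⇒ order 4.

4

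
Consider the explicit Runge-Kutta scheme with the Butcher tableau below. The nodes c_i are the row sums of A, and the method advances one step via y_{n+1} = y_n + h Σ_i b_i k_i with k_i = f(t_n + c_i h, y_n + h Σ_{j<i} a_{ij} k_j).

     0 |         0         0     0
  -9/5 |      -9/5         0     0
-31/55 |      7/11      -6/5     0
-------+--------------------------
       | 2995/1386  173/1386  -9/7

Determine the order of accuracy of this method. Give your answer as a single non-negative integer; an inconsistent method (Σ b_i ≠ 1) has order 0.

2

b = (2995/1386, 173/1386, -9/7)
c = (0, -9/5, -31/55)
Ac = (0, 0, 54/25)
Σ b_i: 2995/1386·1 + 173/1386·1 + (-9/7)·1 = 1 ✓
b·c: 173/1386·(-9/5) + (-9/7)·(-31/55) = 1/2 ✓
b·c²: 173/1386·81/25 + (-9/7)·961/3025 = -171/42350 ≠ 1/3 ⇒ order 2.
b·Ac: (-9/7)·54/25 = -486/175 ≠ 1/6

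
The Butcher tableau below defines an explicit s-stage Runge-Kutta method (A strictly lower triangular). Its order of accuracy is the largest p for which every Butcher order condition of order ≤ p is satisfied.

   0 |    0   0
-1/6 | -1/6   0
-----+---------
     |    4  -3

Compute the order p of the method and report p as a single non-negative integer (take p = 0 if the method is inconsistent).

b = (4, -3)
c = (0, -1/6)
Σ b_i: 4·1 + (-3)·1 = 1 ✓
b·c: (-3)·(-1/6) = 1/2 ✓; 2 stages ⇒ order 2.

2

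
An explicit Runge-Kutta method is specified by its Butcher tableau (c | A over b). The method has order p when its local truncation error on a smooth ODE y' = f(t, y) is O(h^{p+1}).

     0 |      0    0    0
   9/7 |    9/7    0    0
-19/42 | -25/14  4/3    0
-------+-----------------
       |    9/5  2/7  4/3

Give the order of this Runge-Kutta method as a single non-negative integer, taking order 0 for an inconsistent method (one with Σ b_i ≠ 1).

0

b = (9/5, 2/7, 4/3)
c = (0, 9/7, -19/42)
Ac = (0, 0, 12/7)
Σ b_i: 9/5·1 + 2/7·1 + 4/3·1 = 359/105 ≠ 1 ⇒ order 0.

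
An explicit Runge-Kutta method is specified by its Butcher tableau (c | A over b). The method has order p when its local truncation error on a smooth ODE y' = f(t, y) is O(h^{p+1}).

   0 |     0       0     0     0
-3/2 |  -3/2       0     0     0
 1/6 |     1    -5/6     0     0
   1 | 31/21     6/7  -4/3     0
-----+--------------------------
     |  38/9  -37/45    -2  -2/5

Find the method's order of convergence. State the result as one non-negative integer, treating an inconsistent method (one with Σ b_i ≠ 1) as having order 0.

b = (38/9, -37/45, -2, -2/5)
c = (0, -3/2, 1/6, 1)
Ac = (0, 0, 5/4, -95/63)
Σ b_i: 38/9·1 + (-37/45)·1 + (-2)·1 + (-2/5)·1 = 1 ✓
b·c: (-37/45)·(-3/2) + (-2)·1/6 + (-2/5)·1 = 1/2 ✓
b·c²: (-37/45)·9/4 + (-2)·1/36 + (-2/5)·1 = -83/36 ≠ 1/3 ⇒ order 2.
b·Ac: (-2)·5/4 + (-2/5)·(-95/63) = -239/126 ≠ 1/6

2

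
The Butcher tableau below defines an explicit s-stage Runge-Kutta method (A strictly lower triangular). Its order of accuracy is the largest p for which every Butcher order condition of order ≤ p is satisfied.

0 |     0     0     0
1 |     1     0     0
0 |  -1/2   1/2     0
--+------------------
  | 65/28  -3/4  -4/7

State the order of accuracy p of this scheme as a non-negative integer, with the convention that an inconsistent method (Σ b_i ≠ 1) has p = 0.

b = (65/28, -3/4, -4/7)
c = (0, 1, 0)
Ac = (0, 0, 1/2)
Σ b_i: 65/28·1 + (-3/4)·1 + (-4/7)·1 = 1 ✓
b·c: (-3/4)·1 = -3/4 ≠ 1/2 ⇒ order 1.

1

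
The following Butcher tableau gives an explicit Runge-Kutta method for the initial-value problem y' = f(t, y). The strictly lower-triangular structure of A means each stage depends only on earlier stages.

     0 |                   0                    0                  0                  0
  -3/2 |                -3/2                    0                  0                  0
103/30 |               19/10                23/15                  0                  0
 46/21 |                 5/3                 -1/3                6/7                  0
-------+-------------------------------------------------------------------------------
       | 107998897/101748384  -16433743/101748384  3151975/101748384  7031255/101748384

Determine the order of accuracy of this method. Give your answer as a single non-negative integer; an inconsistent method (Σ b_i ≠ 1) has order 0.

b = (107998897/101748384, -16433743/101748384, 3151975/101748384, 7031255/101748384)
c = (0, -3/2, 103/30, 46/21)
Ac = (0, 0, -23/10, 241/70)
Σ b_i: 107998897/101748384·1 + (-16433743/101748384)·1 + 3151975/101748384·1 + 7031255/101748384·1 = 1 ✓
b·c: (-16433743/101748384)·(-3/2) + 3151975/101748384·103/30 + 7031255/101748384·46/21 = 1/2 ✓
b·c²: (-16433743/101748384)·9/4 + 3151975/101748384·10609/900 + 7031255/101748384·2116/441 = 1/3 ✓
b·Ac: 3151975/101748384·(-23/10) + 7031255/101748384·241/70 = 1/6 ✓
b·c³: (-16433743/101748384)·(-27/8) + 3151975/101748384·1092727/27000 + 7031255/101748384·97336/9261 = 53955156041/21367160640 ≠ 1/4 ⇒ order 3.
b·(c∘Ac): 3151975/101748384·(-2369/300) + 7031255/101748384·5543/735 = 112544359/406993536 ≠ 1/8
b·Ac²: 3151975/101748384·69/20 + 7031255/101748384·19643/2100 = 574825003/763112880 ≠ 1/12
b·A²c: 7031255/101748384·(-69/35) = -4620539/33916128 ≠ 1/24

3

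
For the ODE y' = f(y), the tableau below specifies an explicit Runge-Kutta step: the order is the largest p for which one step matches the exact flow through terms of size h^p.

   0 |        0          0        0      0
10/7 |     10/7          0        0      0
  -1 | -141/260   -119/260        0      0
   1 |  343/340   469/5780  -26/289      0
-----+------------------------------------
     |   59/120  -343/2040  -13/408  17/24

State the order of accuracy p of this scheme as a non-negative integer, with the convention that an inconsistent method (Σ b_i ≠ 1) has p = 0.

4

b = (59/120, -343/2040, -13/408, 17/24)
c = (0, 10/7, -1, 1)
Ac = (0, 0, -17/26, 7/34)
Σ b_i: 59/120·1 + (-343/2040)·1 + (-13/408)·1 + 17/24·1 = 1 ✓
b·c: (-343/2040)·10/7 + (-13/408)·(-1) + 17/24·1 = 1/2 ✓
b·c²: (-343/2040)·100/49 + (-13/408)·1 + 17/24·1 = 1/3 ✓
b·Ac: (-13/408)·(-17/26) + 17/24·7/34 = 1/6 ✓
b·c³: (-343/2040)·1000/343 + (-13/408)·(-1) + 17/24·1 = 1/4 ✓
b·(c∘Ac): (-13/408)·17/26 + 17/24·7/34 = 1/8 ✓
b·Ac²: (-13/408)·(-85/91) + 17/24·9/119 = 1/12 ✓
b·A²c: 17/24·1/17 = 1/24 ✓; 4 stages ⇒ order 4.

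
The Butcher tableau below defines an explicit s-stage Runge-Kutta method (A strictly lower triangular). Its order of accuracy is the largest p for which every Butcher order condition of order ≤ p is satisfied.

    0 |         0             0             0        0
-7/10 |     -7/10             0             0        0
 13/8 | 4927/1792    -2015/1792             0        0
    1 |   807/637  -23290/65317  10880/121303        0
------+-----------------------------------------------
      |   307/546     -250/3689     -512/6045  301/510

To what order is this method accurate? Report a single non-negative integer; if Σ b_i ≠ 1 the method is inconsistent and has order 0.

b = (307/546, -250/3689, -512/6045, 301/510)
c = (0, -7/10, 13/8, 1)
Ac = (0, 0, 403/512, 17/43)
Σ b_i: 307/546·1 + (-250/3689)·1 + (-512/6045)·1 + 301/510·1 = 1 ✓
b·c: (-250/3689)·(-7/10) + (-512/6045)·13/8 + 301/510·1 = 1/2 ✓
b·c²: (-250/3689)·49/100 + (-512/6045)·169/64 + 301/510·1 = 1/3 ✓
b·Ac: (-512/6045)·403/512 + 301/510·17/43 = 1/6 ✓
b·c³: (-250/3689)·(-343/1000) + (-512/6045)·2197/512 + 301/510·1 = 1/4 ✓
b·(c∘Ac): (-512/6045)·5239/4096 + 301/510·17/43 = 1/8 ✓
b·Ac²: (-512/6045)·(-2821/5120) + 301/510·187/3010 = 1/12 ✓
b·A²c: 301/510·85/1204 = 1/24 ✓; 4 stages ⇒ order 4.

4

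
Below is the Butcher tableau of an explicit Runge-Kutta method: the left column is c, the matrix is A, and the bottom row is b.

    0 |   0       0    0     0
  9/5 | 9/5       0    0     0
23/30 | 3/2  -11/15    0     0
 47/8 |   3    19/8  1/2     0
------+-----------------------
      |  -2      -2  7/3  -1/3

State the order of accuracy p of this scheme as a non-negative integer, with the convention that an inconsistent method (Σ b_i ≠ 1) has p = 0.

b = (-2, -2, 7/3, -1/3)
c = (0, 9/5, 23/30, 47/8)
Ac = (0, 0, -33/25, 559/120)
Σ b_i: (-2)·1 + (-2)·1 + 7/3·1 + (-1/3)·1 = -2 ≠ 1 ⇒ order 0.

0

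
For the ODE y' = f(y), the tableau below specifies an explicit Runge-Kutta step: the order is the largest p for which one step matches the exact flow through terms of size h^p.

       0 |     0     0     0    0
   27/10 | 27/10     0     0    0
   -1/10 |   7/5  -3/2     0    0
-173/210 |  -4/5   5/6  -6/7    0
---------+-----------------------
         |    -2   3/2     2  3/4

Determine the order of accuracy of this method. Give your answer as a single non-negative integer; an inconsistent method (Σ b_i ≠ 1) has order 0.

b = (-2, 3/2, 2, 3/4)
c = (0, 27/10, -1/10, -173/210)
Ac = (0, 0, -81/20, 327/140)
Σ b_i: (-2)·1 + 3/2·1 + 2·1 + 3/4·1 = 9/4 ≠ 1 ⇒ order 0.

0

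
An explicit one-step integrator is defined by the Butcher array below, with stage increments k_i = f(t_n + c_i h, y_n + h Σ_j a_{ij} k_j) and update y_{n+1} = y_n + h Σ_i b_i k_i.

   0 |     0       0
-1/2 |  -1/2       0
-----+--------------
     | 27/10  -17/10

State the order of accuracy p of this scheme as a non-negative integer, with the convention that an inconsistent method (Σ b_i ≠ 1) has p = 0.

b = (27/10, -17/10)
c = (0, -1/2)
Σ b_i: 27/10·1 + (-17/10)·1 = 1 ✓
b·c: (-17/10)·(-1/2) = 17/20 ≠ 1/2 ⇒ order 1.

1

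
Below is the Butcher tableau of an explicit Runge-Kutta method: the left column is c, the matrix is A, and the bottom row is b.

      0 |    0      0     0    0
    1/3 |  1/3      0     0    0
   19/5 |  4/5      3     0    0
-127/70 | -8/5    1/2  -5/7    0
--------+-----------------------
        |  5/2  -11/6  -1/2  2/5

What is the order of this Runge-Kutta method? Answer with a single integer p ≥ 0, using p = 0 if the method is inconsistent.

0

b = (5/2, -11/6, -1/2, 2/5)
c = (0, 1/3, 19/5, -127/70)
Ac = (0, 0, 1, -107/42)
Σ b_i: 5/2·1 + (-11/6)·1 + (-1/2)·1 + 2/5·1 = 17/30 ≠ 1 ⇒ order 0.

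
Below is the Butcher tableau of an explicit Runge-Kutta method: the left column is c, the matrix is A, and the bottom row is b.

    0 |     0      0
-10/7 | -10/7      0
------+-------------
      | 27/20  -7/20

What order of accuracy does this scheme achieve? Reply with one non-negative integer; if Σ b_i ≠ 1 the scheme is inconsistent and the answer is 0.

b = (27/20, -7/20)
c = (0, -10/7)
Σ b_i: 27/20·1 + (-7/20)·1 = 1 ✓
b·c: (-7/20)·(-10/7) = 1/2 ✓; 2 stages ⇒ order 2.

2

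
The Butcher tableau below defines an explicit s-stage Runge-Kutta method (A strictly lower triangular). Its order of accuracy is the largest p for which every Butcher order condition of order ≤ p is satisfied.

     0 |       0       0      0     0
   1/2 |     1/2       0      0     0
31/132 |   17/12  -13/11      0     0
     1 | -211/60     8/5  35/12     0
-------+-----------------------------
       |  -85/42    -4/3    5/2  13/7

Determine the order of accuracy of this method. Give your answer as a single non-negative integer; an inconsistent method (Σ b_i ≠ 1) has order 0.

b = (-85/42, -4/3, 5/2, 13/7)
c = (0, 1/2, 31/132, 1)
Ac = (0, 0, -13/22, 11761/7920)
Σ b_i: (-85/42)·1 + (-4/3)·1 + 5/2·1 + 13/7·1 = 1 ✓
b·c: (-4/3)·1/2 + 5/2·31/132 + 13/7·1 = 1095/616 ≠ 1/2 ⇒ order 1.

1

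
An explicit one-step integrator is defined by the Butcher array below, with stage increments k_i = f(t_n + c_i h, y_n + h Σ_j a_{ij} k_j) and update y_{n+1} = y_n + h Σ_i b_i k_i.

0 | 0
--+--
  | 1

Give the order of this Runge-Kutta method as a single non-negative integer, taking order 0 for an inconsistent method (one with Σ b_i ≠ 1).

1

b = (1)
c = (0)
Σ b_i: 1·1 = 1 ✓; 1 stage ⇒ order 1.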